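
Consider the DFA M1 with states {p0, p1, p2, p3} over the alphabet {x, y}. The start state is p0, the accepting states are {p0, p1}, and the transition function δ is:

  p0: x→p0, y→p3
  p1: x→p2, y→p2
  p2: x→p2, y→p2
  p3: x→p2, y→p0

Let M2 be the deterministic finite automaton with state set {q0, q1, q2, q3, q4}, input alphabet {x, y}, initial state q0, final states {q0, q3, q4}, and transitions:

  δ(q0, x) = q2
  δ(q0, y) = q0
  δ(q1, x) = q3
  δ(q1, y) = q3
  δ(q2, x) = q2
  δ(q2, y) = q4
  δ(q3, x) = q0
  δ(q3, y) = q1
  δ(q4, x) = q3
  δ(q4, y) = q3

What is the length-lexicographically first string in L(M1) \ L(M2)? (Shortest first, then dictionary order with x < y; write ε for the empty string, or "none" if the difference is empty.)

The string x is accepted by M1 but not by M2.
No shorter string lies in the difference, and x is the lexicographically first length-1 string in L(M1) \ L(M2).

x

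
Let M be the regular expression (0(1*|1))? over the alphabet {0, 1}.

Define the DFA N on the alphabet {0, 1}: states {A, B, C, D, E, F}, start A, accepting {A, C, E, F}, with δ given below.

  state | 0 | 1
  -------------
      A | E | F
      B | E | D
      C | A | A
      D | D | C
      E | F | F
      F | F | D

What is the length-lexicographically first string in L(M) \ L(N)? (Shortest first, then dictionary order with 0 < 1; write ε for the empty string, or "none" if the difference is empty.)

The string 011 is accepted by M but not by N.
No shorter string lies in the difference, and 011 is the lexicographically first length-3 string in L(M) \ L(N).

011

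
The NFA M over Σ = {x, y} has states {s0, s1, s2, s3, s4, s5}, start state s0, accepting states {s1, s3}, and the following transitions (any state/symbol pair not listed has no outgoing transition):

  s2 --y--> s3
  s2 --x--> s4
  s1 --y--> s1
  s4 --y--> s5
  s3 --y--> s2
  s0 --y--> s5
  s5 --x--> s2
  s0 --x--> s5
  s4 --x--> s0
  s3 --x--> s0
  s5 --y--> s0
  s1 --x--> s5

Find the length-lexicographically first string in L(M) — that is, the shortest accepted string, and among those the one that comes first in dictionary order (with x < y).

xxy

A breadth-first search from s0 reaches an accepting state first via the path s0 → s5 → s2 → s3 on input xxy.
No string of length < 3 is accepted (BFS exhausts all shorter strings without reaching an accepting state), and xxy is the lexicographically least accepting string of length 3.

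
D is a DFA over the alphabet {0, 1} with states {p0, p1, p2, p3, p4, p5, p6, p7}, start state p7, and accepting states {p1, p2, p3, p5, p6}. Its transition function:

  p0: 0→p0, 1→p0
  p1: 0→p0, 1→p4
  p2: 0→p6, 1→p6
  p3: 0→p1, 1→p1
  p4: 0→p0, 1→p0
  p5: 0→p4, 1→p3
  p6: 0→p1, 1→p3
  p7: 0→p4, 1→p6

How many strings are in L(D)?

The useful subgraph on states {p1, p3, p6, p7} is acyclic, so L(D) is finite; the longest accepting path visits 4 useful states, giving maximum string length 3.
Counting accepting paths from p7 by length: 1 of length 1, 2 of length 2, 2 of length 3. Total 5.

5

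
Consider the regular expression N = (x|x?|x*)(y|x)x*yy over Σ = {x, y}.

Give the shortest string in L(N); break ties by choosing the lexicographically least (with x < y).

By inspection of the expression, no string of length less than 3 matches, and xyy is the lexicographically first match of length 3.

xyy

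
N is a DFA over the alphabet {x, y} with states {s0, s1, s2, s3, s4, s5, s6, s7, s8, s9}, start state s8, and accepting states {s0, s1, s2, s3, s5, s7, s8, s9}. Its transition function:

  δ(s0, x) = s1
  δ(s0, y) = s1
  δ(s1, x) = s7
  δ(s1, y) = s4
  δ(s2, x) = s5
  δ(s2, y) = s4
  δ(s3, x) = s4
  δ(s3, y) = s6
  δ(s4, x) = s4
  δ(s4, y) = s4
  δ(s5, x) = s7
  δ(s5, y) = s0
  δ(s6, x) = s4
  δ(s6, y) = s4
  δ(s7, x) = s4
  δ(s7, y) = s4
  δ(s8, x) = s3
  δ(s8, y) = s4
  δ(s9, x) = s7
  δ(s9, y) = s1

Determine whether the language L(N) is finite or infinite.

finite

The useful states (reachable from s8 and able to reach an accepting state) are {s3, s8}.
Restricted to these states the transition graph has no cycle, so every accepting path has bounded length and L is finite.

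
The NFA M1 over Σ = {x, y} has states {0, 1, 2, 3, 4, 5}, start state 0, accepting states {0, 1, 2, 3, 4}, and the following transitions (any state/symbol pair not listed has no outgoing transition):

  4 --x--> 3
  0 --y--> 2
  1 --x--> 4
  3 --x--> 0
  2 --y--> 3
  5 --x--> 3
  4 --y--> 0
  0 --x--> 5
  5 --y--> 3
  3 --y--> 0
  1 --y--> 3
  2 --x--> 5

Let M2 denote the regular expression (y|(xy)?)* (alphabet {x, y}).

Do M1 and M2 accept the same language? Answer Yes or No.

No

The string xx is accepted by M1 but rejected by M2.
So L(M1) ≠ L(M2).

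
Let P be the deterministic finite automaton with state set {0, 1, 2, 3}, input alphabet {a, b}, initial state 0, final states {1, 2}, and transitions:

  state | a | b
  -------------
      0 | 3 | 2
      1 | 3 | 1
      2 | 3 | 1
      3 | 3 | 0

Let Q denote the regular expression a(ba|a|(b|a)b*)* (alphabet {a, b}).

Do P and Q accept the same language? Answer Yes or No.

No

The string b is accepted by P but rejected by Q.
So L(P) ≠ L(Q).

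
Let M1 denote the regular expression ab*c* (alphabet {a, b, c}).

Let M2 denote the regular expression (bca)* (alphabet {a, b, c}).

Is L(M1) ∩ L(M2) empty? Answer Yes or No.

Converting the expression M1 to a DFA (subset construction, then merging equivalent states) gives the minimal DFA with states {r0, r1, r2, r3}, start state r0, accepting states {r1, r3} and transitions r0: a→r1, b→r2, c→r2; r1: a→r2, b→r1, c→r3; r2: a→r2, b→r2, c→r2; r3: a→r2, b→r2, c→r3.
Converting the expression M2 to a DFA (subset construction, then merging equivalent states) gives the minimal DFA with states {t0, t1, t2, t3}, start state t0, accepting states {t0} and transitions t0: a→t1, b→t2, c→t1; t1: a→t1, b→t1, c→t1; t2: a→t1, b→t1, c→t3; t3: a→t0, b→t1, c→t1.
Exploring the product automaton M1 × M2 from the start pair (r0, t0), following both machines on each input symbol, reaches 7 state pairs: (r0, t0), (r1, t1), (r2, t2), (r2, t1), (r3, t1), (r2, t3), (r2, t0).
M1 accepts in {r1, r3} and M2 accepts in {t0}; no reachable pair has both components accepting, so no string drives both machines to acceptance simultaneously and L(M1) ∩ L(M2) = ∅.
So no string is accepted by both, and the intersection is empty.

Yes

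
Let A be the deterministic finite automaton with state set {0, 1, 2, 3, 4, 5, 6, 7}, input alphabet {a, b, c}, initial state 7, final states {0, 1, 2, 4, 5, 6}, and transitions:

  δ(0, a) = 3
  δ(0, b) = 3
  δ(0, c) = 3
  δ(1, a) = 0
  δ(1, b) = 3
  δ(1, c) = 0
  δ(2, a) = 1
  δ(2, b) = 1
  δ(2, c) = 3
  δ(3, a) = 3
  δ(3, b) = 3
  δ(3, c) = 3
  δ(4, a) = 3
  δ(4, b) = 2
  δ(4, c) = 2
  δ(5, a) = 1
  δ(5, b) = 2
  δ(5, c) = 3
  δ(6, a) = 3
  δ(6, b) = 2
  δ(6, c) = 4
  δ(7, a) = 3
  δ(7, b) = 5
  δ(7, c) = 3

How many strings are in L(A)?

11

The useful subgraph on states {0, 1, 2, 5, 7} is acyclic, so L(A) is finite; the longest accepting path visits 5 useful states, giving maximum string length 4.
Counting accepting paths from 7 by length: 1 of length 1, 2 of length 2, 4 of length 3, 4 of length 4. Total 11.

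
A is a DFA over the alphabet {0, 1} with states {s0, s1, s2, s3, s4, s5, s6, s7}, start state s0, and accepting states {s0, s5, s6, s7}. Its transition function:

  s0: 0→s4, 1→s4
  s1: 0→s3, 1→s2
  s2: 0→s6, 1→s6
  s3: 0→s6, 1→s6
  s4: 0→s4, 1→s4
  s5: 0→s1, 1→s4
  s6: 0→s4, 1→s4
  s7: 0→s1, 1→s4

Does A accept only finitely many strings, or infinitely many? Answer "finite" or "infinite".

finite

The useful states (reachable from s0 and able to reach an accepting state) are {s0}.
Restricted to these states the transition graph has no cycle, so every accepting path has bounded length and L is finite.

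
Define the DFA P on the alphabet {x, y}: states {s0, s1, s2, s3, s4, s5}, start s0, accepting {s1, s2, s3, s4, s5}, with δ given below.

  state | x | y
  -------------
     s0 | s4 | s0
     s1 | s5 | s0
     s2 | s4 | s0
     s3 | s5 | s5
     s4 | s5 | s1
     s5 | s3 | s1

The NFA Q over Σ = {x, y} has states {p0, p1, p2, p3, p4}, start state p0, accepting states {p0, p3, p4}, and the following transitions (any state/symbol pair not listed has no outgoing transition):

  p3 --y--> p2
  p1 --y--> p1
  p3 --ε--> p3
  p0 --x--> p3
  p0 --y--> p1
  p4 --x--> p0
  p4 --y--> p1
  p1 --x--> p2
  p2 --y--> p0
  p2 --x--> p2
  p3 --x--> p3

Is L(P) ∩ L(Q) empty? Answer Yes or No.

The string x is accepted by both P and Q.
Hence L(P) ∩ L(Q) ≠ ∅.

No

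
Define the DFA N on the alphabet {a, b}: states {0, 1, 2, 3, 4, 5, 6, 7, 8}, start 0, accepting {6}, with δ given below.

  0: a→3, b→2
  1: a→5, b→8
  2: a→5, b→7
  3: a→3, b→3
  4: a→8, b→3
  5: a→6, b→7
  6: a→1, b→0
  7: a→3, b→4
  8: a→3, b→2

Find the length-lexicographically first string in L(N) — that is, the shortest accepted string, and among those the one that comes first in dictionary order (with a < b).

A breadth-first search from 0 reaches an accepting state first via the path 0 → 2 → 5 → 6 on input baa.
No string of length < 3 is accepted (BFS exhausts all shorter strings without reaching an accepting state), and baa is the lexicographically least accepting string of length 3.

baa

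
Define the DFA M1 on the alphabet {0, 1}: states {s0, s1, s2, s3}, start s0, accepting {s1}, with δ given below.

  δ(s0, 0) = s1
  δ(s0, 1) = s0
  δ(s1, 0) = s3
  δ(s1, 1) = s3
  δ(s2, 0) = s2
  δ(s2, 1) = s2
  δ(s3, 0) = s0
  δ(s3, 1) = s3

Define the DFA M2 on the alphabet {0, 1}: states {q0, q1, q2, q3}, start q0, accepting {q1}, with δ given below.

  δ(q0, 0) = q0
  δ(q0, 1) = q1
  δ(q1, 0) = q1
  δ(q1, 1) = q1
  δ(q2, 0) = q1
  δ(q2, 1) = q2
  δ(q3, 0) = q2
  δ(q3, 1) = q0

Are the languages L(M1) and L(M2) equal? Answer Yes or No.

No

The string 0 is accepted by M1 but rejected by M2.
So L(M1) ≠ L(M2).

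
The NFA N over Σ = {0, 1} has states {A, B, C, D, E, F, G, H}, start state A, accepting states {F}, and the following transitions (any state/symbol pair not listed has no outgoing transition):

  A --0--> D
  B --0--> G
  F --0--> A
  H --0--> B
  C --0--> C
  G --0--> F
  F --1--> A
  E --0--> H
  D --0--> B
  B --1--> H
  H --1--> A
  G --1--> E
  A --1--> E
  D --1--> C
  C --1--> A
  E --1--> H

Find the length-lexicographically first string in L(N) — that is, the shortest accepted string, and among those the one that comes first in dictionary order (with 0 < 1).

0000

A breadth-first search from A reaches an accepting state first via the path A → D → B → G → F on input 0000.
No string of length < 4 is accepted (BFS exhausts all shorter strings without reaching an accepting state), and 0000 is the lexicographically least accepting string of length 4.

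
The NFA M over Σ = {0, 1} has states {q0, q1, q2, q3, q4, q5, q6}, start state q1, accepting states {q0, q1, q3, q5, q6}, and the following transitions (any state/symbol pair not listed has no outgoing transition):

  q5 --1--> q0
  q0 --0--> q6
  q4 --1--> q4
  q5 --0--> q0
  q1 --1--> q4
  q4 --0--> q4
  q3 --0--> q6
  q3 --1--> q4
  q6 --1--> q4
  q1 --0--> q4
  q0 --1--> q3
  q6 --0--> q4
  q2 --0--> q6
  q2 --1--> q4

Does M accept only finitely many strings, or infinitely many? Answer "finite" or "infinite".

The useful states (reachable from q1 and able to reach an accepting state) are {q1}.
Restricted to these states the transition graph has no cycle, so every accepting path has bounded length and L is finite.

finite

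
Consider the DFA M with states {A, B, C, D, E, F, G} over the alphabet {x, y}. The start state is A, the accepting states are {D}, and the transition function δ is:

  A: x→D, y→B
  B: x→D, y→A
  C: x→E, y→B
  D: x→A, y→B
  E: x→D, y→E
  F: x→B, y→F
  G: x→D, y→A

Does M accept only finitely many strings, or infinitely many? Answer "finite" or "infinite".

State A is reachable from the start and can reach an accepting state, and it lies on the cycle A → B → A.
Traversing that cycle any number of times yields accepted strings of unbounded length, so the language is infinite.

infinite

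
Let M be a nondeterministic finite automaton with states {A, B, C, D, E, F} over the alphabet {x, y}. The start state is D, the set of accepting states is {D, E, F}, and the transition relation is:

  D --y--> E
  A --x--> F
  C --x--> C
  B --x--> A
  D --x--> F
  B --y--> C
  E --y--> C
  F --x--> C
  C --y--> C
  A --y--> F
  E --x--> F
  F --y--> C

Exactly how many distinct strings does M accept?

4

The useful subgraph on states {D, E, F} is acyclic, so L(M) is finite; the longest accepting path visits 3 useful states, giving maximum string length 2.
Counting accepting paths from D by length: 1 of length 0, 2 of length 1, 1 of length 2. Total 4.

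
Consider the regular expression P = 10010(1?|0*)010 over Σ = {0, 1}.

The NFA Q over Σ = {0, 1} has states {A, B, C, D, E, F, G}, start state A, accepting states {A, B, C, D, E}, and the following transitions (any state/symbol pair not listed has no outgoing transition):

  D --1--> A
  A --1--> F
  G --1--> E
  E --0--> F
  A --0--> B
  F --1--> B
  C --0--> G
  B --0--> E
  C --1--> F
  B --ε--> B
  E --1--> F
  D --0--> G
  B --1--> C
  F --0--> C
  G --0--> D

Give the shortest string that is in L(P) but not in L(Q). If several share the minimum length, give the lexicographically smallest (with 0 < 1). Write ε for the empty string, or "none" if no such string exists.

100100010

The string 100100010 is accepted by P but not by Q.
No shorter string lies in the difference, and 100100010 is the lexicographically first length-9 string in L(P) \ L(Q).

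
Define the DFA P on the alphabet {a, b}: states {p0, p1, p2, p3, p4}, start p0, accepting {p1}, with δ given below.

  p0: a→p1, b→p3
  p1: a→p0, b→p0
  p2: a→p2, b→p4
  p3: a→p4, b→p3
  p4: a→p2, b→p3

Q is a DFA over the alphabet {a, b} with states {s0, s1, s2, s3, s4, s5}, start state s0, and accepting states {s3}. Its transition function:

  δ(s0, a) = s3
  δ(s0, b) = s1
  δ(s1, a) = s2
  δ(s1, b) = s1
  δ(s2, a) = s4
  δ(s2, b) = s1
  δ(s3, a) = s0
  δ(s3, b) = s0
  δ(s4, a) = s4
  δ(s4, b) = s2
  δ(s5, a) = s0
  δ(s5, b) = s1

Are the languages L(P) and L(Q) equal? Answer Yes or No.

Exploring the product automaton P × Q from the start pair (p0, s0), following both machines on each input symbol, reaches 5 state pairs: (p0, s0), (p1, s3), (p3, s1), (p4, s2), (p2, s4).
P accepts in {p1} and Q accepts in {s3}. In every reachable pair the two components are either both accepting — (p1, s3) — or both non-accepting, so no string is accepted by exactly one of the machines: L(P) \ L(Q) and L(Q) \ L(P) are both empty.
Hence every string is accepted by P iff it is accepted by Q, and the two languages coincide.

Yes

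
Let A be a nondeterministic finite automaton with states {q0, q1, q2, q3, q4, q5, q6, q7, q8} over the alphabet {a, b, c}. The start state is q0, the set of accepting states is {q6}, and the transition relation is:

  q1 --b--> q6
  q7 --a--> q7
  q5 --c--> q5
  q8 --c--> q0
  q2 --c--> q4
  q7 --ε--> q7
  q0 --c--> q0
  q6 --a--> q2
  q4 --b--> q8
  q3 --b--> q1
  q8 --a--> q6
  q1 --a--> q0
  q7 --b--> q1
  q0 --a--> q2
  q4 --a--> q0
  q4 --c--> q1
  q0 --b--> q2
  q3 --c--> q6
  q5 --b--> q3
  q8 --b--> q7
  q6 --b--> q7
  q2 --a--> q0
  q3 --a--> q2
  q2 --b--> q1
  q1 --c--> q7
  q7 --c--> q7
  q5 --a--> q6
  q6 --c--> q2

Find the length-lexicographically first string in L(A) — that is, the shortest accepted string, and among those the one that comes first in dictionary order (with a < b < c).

abb

A breadth-first search from q0 reaches an accepting state first via the path q0 → q2 → q1 → q6 on input abb.
No string of length < 3 is accepted (BFS exhausts all shorter strings without reaching an accepting state), and abb is the lexicographically least accepting string of length 3.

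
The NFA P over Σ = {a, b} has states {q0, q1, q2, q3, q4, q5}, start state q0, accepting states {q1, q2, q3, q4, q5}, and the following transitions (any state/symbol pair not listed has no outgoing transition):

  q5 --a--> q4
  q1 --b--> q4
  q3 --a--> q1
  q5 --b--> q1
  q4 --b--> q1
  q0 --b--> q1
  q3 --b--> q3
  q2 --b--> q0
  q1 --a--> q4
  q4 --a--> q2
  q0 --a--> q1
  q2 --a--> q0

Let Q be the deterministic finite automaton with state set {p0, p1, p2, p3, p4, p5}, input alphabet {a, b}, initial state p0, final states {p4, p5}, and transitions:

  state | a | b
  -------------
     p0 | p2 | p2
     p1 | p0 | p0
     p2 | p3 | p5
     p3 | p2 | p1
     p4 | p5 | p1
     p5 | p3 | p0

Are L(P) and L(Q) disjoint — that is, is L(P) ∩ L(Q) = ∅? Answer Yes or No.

The string ab is accepted by both P and Q.
Hence L(P) ∩ L(Q) ≠ ∅.

No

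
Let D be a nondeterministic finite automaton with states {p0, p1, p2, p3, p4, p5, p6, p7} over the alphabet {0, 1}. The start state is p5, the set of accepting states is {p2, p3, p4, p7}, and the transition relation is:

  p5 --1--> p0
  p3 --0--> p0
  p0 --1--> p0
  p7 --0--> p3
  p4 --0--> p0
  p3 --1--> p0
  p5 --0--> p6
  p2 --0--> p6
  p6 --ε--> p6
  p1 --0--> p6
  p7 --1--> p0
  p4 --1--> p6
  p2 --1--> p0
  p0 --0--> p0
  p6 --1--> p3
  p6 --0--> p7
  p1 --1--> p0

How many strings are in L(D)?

The useful subgraph on states {p3, p5, p6, p7} is acyclic, so L(D) is finite; the longest accepting path visits 4 useful states, giving maximum string length 3.
Counting accepting paths from p5 by length: 2 of length 2, 1 of length 3. Total 3.

3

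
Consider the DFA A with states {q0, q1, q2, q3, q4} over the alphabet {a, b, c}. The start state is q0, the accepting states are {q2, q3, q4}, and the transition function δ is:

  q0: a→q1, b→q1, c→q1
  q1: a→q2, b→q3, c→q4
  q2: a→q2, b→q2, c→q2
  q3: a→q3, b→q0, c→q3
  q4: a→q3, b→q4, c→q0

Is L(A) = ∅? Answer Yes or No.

The string aa is accepted: the run q0 → q1 → q2 ends in the accepting state q2.
Since at least one string is accepted, L(A) is not empty.

No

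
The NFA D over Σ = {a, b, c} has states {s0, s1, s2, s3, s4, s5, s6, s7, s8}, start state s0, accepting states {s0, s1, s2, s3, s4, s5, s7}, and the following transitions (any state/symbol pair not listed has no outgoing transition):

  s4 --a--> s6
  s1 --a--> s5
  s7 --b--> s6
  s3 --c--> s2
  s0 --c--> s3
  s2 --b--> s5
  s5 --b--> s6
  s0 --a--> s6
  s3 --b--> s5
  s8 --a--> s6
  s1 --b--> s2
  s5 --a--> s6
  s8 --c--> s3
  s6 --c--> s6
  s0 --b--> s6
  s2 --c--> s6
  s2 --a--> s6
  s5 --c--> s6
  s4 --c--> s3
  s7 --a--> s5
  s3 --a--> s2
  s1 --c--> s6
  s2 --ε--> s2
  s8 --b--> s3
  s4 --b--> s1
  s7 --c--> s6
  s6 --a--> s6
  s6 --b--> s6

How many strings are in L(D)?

7

The useful subgraph on states {s0, s2, s3, s5} is acyclic, so L(D) is finite; the longest accepting path visits 4 useful states, giving maximum string length 3.
Counting accepting paths from s0 by length: 1 of length 0, 1 of length 1, 3 of length 2, 2 of length 3. Total 7.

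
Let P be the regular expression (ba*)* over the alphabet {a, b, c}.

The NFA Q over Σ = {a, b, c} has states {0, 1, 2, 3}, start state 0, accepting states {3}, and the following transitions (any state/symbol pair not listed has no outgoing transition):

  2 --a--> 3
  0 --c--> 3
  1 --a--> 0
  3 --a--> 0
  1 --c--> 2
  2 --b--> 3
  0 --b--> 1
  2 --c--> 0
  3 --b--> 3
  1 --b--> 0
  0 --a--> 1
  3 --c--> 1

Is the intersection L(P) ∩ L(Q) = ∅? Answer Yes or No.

Converting the expression P to a DFA (subset construction, then merging equivalent states) gives the minimal DFA with states {p0, p1, p2}, start state p0, accepting states {p0, p2} and transitions p0: a→p1, b→p2, c→p1; p1: a→p1, b→p1, c→p1; p2: a→p2, b→p2, c→p1.
Exploring the product automaton P × Q from the start pair (p0, 0), following both machines on each input symbol, reaches 7 state pairs: (p0, 0), (p1, 1), (p2, 1), (p1, 3), (p1, 0), (p1, 2), (p2, 0).
P accepts in {p0, p2} and Q accepts in {3}; no reachable pair has both components accepting, so no string drives both machines to acceptance simultaneously and L(P) ∩ L(Q) = ∅.
So no string is accepted by both, and the intersection is empty.

Yes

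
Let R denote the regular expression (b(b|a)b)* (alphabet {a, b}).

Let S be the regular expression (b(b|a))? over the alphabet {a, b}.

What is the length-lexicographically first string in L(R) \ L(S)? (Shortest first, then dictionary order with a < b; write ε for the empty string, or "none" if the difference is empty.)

The string bab is accepted by R but not by S.
No shorter string lies in the difference, and bab is the lexicographically first length-3 string in L(R) \ L(S).

bab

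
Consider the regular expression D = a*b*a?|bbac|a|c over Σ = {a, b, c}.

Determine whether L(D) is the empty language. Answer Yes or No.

No

The empty string ε matches the expression, so it belongs to L(D).
Since L(D) contains at least one string, it is not empty.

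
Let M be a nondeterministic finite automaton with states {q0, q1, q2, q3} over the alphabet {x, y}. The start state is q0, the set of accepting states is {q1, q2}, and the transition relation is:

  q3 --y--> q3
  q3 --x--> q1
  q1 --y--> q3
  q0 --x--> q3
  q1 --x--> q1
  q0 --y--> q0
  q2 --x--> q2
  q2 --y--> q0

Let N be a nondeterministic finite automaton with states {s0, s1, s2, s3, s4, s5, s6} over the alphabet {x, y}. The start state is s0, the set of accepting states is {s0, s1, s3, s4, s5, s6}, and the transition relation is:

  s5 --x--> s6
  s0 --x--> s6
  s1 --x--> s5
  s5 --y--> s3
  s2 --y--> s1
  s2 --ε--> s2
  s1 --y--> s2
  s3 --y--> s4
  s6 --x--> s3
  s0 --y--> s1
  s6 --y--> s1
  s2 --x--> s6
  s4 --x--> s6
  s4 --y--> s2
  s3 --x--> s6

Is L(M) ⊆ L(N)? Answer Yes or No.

Yes

Exploring the product automaton M × N from the start pair (q0, s0), following both machines on each input symbol, reaches 12 state pairs: (q0, s0), (q3, s6), (q0, s1), (q1, s3), (q3, s1), (q3, s5), (q0, s2), (q1, s6), (q3, s4), (q1, s5), (q3, s2), (q3, s3).
M accepts in {q1, q2} and N accepts in {s0, s1, s3, s4, s5, s6}. The reachable pairs whose M-component is accepting are (q1, s3), (q1, s6), (q1, s5); in each of them the N-component is accepting too, so the product for L(M) \ L(N) (M-component accepting, N-component rejecting) has no reachable accepting pair and the difference is empty.
Hence every string in L(M) is also in L(N).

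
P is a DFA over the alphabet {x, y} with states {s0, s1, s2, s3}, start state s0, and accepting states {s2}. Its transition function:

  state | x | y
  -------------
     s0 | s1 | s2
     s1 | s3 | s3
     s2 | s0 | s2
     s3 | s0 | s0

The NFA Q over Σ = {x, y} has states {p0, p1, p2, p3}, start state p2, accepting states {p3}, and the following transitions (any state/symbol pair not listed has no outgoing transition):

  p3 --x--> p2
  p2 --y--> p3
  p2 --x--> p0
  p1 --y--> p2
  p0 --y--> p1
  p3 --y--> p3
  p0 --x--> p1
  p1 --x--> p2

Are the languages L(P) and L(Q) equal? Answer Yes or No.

Exploring the product automaton P × Q from the start pair (s0, p2), following both machines on each input symbol, reaches 4 state pairs: (s0, p2), (s1, p0), (s2, p3), (s3, p1).
P accepts in {s2} and Q accepts in {p3}. In every reachable pair the two components are either both accepting — (s2, p3) — or both non-accepting, so no string is accepted by exactly one of the machines: L(P) \ L(Q) and L(Q) \ L(P) are both empty.
Hence every string is accepted by P iff it is accepted by Q, and the two languages coincide.

Yes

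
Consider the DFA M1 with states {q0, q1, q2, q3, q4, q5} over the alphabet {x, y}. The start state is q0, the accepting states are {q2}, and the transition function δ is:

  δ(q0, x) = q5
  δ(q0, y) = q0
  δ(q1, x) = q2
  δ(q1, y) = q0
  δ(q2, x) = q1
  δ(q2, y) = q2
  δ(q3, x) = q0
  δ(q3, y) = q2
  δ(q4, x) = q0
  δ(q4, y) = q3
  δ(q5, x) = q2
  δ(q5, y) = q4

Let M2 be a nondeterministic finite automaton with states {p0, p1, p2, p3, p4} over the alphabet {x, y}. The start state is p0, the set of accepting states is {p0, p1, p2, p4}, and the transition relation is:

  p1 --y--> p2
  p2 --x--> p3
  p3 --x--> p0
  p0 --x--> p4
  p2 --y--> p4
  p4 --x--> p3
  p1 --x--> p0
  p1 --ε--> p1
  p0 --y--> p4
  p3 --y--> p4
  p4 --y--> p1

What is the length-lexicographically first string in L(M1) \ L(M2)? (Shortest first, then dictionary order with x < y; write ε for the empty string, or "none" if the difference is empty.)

xx

The string xx is accepted by M1 but not by M2.
No shorter string lies in the difference, and xx is the lexicographically first length-2 string in L(M1) \ L(M2).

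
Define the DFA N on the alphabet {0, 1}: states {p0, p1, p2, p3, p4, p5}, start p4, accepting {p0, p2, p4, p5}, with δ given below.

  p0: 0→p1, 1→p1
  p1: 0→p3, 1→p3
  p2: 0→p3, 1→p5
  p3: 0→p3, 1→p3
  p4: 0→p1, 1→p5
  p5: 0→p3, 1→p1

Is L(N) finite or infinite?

The useful states (reachable from p4 and able to reach an accepting state) are {p4, p5}.
Restricted to these states the transition graph has no cycle, so every accepting path has bounded length and L is finite.

finite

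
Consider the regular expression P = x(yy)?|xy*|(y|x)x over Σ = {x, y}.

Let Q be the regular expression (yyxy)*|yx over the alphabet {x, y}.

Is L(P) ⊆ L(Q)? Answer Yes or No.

No

The string x is in L(P) but not in L(Q).
So L(P) ⊄ L(Q).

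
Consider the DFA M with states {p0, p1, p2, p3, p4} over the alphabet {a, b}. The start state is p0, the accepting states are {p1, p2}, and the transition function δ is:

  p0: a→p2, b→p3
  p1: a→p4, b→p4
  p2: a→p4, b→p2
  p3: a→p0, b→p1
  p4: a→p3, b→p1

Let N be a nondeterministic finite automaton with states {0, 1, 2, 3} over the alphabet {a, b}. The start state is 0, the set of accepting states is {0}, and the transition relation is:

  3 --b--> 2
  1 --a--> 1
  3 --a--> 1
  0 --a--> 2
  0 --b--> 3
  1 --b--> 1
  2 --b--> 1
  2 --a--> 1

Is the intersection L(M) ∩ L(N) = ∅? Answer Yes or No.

Exploring the product automaton M × N from the start pair (p0, 0), following both machines on each input symbol, reaches 9 state pairs: (p0, 0), (p2, 2), (p3, 3), (p4, 1), (p2, 1), (p0, 1), (p1, 2), (p3, 1), (p1, 1).
M accepts in {p1, p2} and N accepts in {0}; no reachable pair has both components accepting, so no string drives both machines to acceptance simultaneously and L(M) ∩ L(N) = ∅.
So no string is accepted by both, and the intersection is empty.

Yes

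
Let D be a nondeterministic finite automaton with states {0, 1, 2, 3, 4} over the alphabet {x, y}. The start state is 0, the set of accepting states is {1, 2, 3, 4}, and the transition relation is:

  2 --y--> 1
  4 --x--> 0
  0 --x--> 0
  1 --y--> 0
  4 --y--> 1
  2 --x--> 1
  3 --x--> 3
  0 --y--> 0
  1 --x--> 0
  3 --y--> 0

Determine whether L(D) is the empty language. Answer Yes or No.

The states reachable from the start state are {0}.
None of the accepting states {1, 2, 3, 4} is reachable, so no string is accepted and L(D) = ∅.

Yes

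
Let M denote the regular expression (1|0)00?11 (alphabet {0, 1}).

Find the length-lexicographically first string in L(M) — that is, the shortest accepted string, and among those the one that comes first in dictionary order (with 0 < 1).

0011

By inspection of the expression, no string of length less than 4 matches, and 0011 is the lexicographically first match of length 4.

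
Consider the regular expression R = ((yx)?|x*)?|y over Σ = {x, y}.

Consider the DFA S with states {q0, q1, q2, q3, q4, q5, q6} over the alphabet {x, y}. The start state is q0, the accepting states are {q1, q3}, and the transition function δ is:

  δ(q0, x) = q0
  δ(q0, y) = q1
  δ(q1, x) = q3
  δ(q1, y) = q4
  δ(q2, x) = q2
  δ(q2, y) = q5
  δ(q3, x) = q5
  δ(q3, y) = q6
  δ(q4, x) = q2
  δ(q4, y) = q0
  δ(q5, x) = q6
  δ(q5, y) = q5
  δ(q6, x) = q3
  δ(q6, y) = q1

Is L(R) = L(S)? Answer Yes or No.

The empty string ε is accepted by R but rejected by S.
So L(R) ≠ L(S).

No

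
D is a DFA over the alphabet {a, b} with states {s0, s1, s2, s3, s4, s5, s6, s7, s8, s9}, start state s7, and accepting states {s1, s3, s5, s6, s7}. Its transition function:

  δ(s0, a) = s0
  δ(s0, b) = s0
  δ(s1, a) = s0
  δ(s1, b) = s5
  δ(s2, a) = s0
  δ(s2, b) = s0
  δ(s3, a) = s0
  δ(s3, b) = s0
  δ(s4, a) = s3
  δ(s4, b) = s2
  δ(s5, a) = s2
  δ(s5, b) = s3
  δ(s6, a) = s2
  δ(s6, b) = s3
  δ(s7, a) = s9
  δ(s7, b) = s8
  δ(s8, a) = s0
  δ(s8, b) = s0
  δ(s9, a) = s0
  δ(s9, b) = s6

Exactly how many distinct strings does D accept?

3

The useful subgraph on states {s3, s6, s7, s9} is acyclic, so L(D) is finite; the longest accepting path visits 4 useful states, giving maximum string length 3.
Counting accepting paths from s7 by length: 1 of length 0, 1 of length 2, 1 of length 3. Total 3.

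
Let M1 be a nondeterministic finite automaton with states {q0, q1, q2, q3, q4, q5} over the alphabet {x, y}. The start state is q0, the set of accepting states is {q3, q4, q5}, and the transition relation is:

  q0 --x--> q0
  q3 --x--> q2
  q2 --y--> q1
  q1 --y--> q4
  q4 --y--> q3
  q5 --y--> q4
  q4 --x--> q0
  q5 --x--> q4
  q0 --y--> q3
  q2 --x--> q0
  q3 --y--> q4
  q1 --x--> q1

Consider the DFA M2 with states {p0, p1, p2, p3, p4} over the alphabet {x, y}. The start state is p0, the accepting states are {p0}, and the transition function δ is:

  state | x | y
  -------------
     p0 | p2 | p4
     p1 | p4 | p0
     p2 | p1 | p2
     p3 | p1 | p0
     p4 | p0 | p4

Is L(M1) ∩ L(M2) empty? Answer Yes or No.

No

The string xxy is accepted by both M1 and M2.
Hence L(M1) ∩ L(M2) ≠ ∅.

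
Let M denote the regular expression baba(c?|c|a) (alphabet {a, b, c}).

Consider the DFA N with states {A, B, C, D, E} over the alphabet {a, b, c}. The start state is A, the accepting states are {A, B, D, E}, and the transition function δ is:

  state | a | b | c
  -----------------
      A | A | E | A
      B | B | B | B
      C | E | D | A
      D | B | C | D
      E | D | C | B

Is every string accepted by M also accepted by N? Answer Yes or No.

Yes

Converting the expression M to a DFA (subset construction, then merging equivalent states) gives the minimal DFA with states {m0, m1, m2, m3, m4, m5, m6}, start state m0, accepting states {m5, m6} and transitions m0: a→m1, b→m2, c→m1; m1: a→m1, b→m1, c→m1; m2: a→m3, b→m1, c→m1; m3: a→m1, b→m4, c→m1; m4: a→m5, b→m1, c→m1; m5: a→m6, b→m1, c→m6; m6: a→m1, b→m1, c→m1.
Exploring the product automaton M × N from the start pair (m0, A), following both machines on each input symbol, reaches 12 state pairs: (m0, A), (m1, A), (m2, E), (m1, E), (m3, D), (m1, C), (m1, B), (m1, D), (m4, C), (m5, E), (m6, D), (m6, B).
M accepts in {m5, m6} and N accepts in {A, B, D, E}. The reachable pairs whose M-component is accepting are (m5, E), (m6, D), (m6, B); in each of them the N-component is accepting too, so the product for L(M) \ L(N) (M-component accepting, N-component rejecting) has no reachable accepting pair and the difference is empty.
Hence every string in L(M) is also in L(N).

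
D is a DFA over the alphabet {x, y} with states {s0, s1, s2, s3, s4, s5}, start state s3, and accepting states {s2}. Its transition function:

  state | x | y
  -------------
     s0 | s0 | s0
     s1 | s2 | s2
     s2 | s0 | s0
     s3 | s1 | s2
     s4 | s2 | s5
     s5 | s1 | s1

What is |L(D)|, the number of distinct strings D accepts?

3

The useful subgraph on states {s1, s2, s3} is acyclic, so L(D) is finite; the longest accepting path visits 3 useful states, giving maximum string length 2.
Counting accepting paths from s3 by length: 1 of length 1, 2 of length 2. Total 3.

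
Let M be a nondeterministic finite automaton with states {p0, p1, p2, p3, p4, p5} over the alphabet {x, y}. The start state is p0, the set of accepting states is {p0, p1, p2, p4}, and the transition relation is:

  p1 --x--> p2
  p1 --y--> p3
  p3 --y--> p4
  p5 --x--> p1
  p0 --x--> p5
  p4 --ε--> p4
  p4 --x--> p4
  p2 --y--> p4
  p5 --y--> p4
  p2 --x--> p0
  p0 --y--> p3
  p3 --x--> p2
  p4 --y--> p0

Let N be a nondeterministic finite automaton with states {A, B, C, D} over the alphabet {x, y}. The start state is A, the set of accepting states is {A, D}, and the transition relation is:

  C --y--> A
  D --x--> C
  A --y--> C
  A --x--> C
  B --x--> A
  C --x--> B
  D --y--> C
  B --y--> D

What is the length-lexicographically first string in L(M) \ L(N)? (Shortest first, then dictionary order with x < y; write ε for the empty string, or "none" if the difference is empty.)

The string xx is accepted by M but not by N.
No shorter string lies in the difference, and xx is the lexicographically first length-2 string in L(M) \ L(N).

xx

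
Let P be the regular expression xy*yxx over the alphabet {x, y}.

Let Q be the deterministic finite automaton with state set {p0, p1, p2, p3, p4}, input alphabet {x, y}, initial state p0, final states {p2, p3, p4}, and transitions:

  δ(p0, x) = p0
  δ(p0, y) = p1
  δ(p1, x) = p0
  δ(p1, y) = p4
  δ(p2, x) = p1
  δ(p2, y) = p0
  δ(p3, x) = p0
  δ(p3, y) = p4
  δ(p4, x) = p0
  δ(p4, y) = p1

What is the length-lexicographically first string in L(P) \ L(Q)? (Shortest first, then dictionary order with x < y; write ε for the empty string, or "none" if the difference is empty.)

xyxx

The string xyxx is accepted by P but not by Q.
No shorter string lies in the difference, and xyxx is the lexicographically first length-4 string in L(P) \ L(Q).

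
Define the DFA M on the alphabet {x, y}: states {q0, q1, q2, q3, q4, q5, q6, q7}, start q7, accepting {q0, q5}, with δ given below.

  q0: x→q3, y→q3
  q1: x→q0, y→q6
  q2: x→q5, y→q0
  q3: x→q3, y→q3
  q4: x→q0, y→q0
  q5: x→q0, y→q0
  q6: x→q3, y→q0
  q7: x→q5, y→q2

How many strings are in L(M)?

7

The useful subgraph on states {q0, q2, q5, q7} is acyclic, so L(M) is finite; the longest accepting path visits 4 useful states, giving maximum string length 3.
Counting accepting paths from q7 by length: 1 of length 1, 4 of length 2, 2 of length 3. Total 7.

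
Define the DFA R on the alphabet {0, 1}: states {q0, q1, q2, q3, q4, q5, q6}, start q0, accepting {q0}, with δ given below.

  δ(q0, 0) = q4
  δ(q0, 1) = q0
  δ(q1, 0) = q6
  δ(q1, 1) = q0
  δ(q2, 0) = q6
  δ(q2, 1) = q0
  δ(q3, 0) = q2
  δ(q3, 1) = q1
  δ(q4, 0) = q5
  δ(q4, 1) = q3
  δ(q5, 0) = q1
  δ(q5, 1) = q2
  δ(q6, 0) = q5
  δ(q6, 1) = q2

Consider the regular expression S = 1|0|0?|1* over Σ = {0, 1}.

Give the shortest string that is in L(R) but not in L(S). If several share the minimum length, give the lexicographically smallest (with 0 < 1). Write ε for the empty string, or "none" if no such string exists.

0001

The string 0001 is accepted by R but not by S.
No shorter string lies in the difference, and 0001 is the lexicographically first length-4 string in L(R) \ L(S).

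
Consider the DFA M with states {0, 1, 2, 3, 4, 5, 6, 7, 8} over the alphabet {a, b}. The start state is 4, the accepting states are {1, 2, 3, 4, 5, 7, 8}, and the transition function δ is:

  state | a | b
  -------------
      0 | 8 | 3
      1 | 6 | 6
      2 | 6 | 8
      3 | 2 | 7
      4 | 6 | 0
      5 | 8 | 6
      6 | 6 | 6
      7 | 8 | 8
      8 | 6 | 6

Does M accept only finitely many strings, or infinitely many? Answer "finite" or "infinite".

The useful states (reachable from 4 and able to reach an accepting state) are {0, 2, 3, 4, 7, 8}.
Restricted to these states the transition graph has no cycle, so every accepting path has bounded length and L is finite.

finite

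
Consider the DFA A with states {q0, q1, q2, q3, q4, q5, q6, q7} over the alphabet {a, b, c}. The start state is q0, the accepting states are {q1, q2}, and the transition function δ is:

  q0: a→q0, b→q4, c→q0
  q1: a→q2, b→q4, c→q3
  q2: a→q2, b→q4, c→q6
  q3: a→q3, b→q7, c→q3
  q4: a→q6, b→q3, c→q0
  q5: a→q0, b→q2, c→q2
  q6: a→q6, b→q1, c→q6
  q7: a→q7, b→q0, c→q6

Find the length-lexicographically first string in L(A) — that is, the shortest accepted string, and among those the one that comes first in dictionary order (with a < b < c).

A breadth-first search from q0 reaches an accepting state first via the path q0 → q4 → q6 → q1 on input bab.
No string of length < 3 is accepted (BFS exhausts all shorter strings without reaching an accepting state), and bab is the lexicographically least accepting string of length 3.

bab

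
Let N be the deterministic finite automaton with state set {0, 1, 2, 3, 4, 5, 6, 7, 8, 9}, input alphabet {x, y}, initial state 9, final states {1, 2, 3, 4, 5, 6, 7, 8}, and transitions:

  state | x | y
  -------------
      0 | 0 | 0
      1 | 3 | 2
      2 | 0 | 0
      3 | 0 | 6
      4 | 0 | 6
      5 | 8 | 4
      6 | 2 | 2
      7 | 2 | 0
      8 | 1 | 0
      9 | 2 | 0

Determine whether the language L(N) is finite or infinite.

finite

The useful states (reachable from 9 and able to reach an accepting state) are {2, 9}.
Restricted to these states the transition graph has no cycle, so every accepting path has bounded length and L is finite.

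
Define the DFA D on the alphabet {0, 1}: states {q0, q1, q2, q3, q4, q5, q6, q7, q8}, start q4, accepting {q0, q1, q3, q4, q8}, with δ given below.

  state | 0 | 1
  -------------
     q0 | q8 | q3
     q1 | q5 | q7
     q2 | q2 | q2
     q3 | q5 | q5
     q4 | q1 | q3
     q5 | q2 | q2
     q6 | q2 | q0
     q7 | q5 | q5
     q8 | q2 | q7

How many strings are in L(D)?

The useful subgraph on states {q1, q3, q4} is acyclic, so L(D) is finite; the longest accepting path visits 2 useful states, giving maximum string length 1.
Counting accepting paths from q4 by length: 1 of length 0, 2 of length 1. Total 3.

3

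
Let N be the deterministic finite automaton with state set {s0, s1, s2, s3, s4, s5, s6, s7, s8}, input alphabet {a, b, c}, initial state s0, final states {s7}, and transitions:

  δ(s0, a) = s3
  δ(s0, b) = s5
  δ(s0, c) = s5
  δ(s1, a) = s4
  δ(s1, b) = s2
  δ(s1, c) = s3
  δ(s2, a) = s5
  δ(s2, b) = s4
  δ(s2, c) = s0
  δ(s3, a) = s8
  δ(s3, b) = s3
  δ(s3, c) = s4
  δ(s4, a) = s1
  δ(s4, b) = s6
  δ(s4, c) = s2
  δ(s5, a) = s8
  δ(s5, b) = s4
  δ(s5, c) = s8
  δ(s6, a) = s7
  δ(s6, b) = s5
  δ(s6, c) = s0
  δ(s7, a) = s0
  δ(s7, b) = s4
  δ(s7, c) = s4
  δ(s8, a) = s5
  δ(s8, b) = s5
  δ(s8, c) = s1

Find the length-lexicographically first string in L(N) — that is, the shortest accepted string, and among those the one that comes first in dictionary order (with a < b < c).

A breadth-first search from s0 reaches an accepting state first via the path s0 → s3 → s4 → s6 → s7 on input acba.
No string of length < 4 is accepted (BFS exhausts all shorter strings without reaching an accepting state), and acba is the lexicographically least accepting string of length 4.

acba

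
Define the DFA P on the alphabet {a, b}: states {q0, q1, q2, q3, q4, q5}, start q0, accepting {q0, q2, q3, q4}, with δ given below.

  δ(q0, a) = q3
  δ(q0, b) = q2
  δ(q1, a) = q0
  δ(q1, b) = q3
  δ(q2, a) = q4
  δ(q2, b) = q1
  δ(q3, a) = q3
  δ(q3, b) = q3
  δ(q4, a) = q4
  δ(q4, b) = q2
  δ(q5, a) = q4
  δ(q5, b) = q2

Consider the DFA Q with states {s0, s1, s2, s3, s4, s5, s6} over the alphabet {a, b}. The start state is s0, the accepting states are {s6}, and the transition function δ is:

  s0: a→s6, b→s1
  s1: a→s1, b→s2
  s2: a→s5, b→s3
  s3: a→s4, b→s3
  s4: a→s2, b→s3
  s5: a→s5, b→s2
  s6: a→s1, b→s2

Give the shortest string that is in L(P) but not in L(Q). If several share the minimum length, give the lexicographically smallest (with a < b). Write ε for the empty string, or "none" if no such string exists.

ε

The empty string ε is accepted by P but not by Q.
Since ε is the unique shortest string, it is the required witness.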